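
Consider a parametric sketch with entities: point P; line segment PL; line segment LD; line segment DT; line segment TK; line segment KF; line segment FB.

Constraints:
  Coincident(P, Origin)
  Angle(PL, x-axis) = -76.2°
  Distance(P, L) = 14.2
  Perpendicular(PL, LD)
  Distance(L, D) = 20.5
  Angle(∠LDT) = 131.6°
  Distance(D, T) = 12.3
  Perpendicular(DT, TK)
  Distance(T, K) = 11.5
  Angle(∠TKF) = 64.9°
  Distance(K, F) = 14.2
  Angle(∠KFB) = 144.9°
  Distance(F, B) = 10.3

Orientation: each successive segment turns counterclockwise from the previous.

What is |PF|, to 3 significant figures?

19.4

P is at the origin; PL runs at -76.2° with length 14.2, so L = (3.39, -13.8). PL is perpendicular to LD, so LD runs at 13.8°; with |LD| = 20.5, D = (23.3, -8.90). ∠LDT = 131.6° gives DT at 62.2° from the x-axis; with |DT| = 12.3, T = (29.0, 1.98). DT is perpendicular to TK, so TK runs at 152°; with |TK| = 11.5, K = (18.9, 7.34). ∠TKF = 64.9° gives KF at -92.7° from the x-axis; with |KF| = 14.2, F = (18.2, -6.84). Then |PF| = |F − P| = 19.4.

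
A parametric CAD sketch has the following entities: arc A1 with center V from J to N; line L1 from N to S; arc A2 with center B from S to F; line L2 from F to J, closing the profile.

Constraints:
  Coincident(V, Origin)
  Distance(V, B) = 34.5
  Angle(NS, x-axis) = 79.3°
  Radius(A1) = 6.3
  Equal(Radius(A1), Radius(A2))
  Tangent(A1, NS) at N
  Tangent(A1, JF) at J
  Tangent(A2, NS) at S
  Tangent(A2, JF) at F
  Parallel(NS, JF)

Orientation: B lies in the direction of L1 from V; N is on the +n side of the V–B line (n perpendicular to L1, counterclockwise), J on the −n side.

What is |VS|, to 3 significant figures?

35.1

The slot axis is L1's direction at 79.3°, so u = (cos 79.3°, sin 79.3°) = (0.186, 0.983) and n = (−sin 79.3°, cos 79.3°) = (-0.983, 0.186). V is at the origin and B lies 34.5 along u from V, so B = 34.5·u = (6.41, 33.9). Tangency of A1 to both parallel lines with radius 6.3 puts N and J at V ± 6.3·n: N = (-6.19, 1.17), J = (6.19, -1.17). Equal radii place S and F the same way about B: S = B + 6.3·n = (0.215, 35.1), F = B − 6.3·n = (12.6, 32.7). Then |VS| = |S − V| = 35.1.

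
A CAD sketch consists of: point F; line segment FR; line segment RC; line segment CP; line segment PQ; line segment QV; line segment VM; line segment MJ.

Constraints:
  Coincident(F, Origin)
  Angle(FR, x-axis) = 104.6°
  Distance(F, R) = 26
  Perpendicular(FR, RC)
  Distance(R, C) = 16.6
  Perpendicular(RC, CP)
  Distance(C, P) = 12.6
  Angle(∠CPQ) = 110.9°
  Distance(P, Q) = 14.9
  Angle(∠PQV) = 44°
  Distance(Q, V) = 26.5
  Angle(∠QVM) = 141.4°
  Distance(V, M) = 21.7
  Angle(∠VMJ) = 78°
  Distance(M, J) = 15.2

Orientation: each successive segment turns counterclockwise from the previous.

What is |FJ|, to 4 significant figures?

45.89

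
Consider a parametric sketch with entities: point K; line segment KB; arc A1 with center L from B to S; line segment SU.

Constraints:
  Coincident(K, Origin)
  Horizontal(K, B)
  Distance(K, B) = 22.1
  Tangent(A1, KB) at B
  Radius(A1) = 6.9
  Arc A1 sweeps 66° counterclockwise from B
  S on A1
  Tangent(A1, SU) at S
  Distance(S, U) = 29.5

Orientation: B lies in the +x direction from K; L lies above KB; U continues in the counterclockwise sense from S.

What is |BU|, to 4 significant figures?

36.04

K is at the origin; K and B share the same y with |KB| = 22.1 and B on the +x side, so B = (22.10, 0.000). Since A1 is tangent to KB there, LB ⟂ KB, so L = B + (0, 6.9) = (22.10, 6.900). On A1, B sits at bearing -90° from L; a 66° counterclockwise sweep puts S at bearing -24°, so S = L + 6.9·(cos -24°, sin -24°) = (28.40, 4.094). Since A1 is tangent to SU there, LS ⟂ SU, so SU runs along (−sin -24°, cos -24°); with |SU| = 29.5, U = (40.40, 31.04). Then |BU| = |U − B| = 36.04.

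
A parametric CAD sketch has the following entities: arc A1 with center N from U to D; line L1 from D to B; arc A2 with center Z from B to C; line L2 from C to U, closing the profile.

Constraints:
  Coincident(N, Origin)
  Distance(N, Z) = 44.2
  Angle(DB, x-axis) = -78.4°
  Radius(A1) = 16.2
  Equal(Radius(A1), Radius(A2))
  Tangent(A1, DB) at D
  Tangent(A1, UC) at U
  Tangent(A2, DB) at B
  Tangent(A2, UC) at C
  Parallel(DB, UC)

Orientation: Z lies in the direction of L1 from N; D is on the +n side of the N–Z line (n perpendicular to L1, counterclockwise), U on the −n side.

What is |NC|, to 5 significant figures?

47.075

The slot axis is L1's direction at -78.4°, so u = (cos -78.4°, sin -78.4°) = (0.20108, -0.97958) and n = (−sin -78.4°, cos -78.4°) = (0.97958, 0.20108). N is at the origin and Z lies 44.2 along u from N, so Z = 44.2·u = (8.8876, -43.297). Tangency of A1 to both parallel lines with radius 16.2 puts D and U at N ± 16.2·n: D = (15.869, 3.2575), U = (-15.869, -3.2575). Equal radii place B and C the same way about Z: B = Z + 16.2·n = (24.757, -40.040), C = Z − 16.2·n = (-6.9815, -46.555). Then |NC| = |C − N| = 47.075.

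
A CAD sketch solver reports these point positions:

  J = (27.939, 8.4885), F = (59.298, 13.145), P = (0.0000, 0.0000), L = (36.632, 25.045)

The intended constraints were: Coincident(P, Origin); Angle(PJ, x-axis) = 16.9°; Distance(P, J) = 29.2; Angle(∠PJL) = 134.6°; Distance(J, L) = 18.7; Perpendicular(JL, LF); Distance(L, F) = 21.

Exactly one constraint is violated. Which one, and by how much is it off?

Distance(L, F) = 21 — off by 4.60.

P = (0.00, 0.00) ✓; PJ at 16.90° ✓; |PJ| = 29.20 ✓; ∠PJL = 134.6° ✓; |JL| = 18.70 ✓; ∠(JL, LF) = 90.00° ✓; |LF| = 25.60 ✗.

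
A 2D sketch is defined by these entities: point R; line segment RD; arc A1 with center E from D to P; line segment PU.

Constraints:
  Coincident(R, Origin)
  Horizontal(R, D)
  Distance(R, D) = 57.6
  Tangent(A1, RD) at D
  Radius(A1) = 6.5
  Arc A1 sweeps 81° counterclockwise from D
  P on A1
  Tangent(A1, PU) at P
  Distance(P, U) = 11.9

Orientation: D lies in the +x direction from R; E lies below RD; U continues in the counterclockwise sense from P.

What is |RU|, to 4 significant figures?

52.24

On A1, D sits at bearing 90° from E; an 81° counterclockwise sweep puts P at bearing 171°, so P = E + 6.5·(cos 171°, sin 171°) = (51.18, -5.483). Tangency of A1 to PU means the radius EP is perpendicular to PU, so PU runs along (−sin 171°, cos 171°); with |PU| = 11.9, U = (49.32, -17.24). Then |RU| = |U − R| = 52.24.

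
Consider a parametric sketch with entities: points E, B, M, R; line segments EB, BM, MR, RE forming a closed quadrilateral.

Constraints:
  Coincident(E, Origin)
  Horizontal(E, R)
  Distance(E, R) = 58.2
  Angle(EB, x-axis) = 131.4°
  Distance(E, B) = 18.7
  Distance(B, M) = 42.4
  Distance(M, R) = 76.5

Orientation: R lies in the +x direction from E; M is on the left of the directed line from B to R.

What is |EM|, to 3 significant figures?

53.5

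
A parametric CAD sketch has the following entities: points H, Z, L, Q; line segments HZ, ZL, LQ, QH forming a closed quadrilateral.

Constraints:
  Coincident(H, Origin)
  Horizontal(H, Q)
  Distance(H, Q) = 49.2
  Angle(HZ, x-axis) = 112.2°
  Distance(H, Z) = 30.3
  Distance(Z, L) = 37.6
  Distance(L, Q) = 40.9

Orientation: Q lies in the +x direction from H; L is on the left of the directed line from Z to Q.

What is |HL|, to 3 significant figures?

42.3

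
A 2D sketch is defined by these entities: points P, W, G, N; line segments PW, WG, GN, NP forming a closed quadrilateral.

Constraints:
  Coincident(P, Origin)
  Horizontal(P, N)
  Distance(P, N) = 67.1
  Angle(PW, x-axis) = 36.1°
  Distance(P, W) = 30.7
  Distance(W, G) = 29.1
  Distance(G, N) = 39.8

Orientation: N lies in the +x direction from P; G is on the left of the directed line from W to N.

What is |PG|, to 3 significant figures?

59.8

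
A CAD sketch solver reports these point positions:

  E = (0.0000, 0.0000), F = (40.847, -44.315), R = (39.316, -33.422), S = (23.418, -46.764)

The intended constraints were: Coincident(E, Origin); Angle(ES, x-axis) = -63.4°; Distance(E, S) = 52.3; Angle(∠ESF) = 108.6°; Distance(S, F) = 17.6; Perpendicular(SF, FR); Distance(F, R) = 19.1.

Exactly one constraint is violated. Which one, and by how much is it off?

Distance(F, R) = 19.1 — off by 8.10.

E = (0.00, 0.00) ✓; ES at -63.40° ✓; |ES| = 52.30 ✓; ∠ESF = 108.6° ✓; |SF| = 17.60 ✓; ∠(SF, FR) = 90.00° ✓; |FR| = 11.00 ✗.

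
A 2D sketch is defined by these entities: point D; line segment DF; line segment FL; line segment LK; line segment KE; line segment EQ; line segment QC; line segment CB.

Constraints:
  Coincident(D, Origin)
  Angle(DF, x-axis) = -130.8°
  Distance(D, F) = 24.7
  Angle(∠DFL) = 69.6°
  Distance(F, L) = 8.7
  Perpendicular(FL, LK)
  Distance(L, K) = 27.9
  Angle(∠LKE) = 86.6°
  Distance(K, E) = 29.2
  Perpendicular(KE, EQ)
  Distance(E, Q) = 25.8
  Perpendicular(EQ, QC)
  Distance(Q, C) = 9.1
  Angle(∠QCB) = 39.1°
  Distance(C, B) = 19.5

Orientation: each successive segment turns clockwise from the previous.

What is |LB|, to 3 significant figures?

36.5

D is at the origin; DF runs at -130.8° with length 24.7, so F = (-16.1, -18.7). ∠DFL = 69.6° gives FL at 119° from the x-axis; with |FL| = 8.7, L = (-20.3, -11.1). FL ⟂ LK, so LK runs at 28.8°; with |LK| = 27.9, K = (4.12, 2.37). ∠LKE = 86.6° gives KE at -64.6° from the x-axis; with |KE| = 29.2, E = (16.6, -24.0). The perpendicularity gives EQ at right angles to KE, so EQ runs at -155°; with |EQ| = 25.8, Q = (-6.66, -35.1). The perpendicularity gives QC at right angles to EQ, so QC runs at 115°; with |QC| = 9.1, C = (-10.6, -26.9). ∠QCB = 39.1° gives CB at -25.5° from the x-axis; with |CB| = 19.5, B = (7.03, -35.3). Then |LB| = |B − L| = 36.5.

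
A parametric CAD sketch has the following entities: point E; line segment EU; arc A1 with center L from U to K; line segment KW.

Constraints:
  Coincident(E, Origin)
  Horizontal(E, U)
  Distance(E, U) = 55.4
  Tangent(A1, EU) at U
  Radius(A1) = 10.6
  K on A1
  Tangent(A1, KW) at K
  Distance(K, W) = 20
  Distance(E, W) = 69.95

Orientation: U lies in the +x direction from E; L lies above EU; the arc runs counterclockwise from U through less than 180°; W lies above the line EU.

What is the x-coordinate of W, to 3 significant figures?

62.1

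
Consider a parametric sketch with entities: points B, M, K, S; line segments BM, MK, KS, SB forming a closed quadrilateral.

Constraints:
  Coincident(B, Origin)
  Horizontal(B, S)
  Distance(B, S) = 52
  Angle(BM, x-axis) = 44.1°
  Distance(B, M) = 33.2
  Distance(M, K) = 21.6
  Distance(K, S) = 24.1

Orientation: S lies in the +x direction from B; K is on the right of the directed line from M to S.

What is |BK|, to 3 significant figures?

28.0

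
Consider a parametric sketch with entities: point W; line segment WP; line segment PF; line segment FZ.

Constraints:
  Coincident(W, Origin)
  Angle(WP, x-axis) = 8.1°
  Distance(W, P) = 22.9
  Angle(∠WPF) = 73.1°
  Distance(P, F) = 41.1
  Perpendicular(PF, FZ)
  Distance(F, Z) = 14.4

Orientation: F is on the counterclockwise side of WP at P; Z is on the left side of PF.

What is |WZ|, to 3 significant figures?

35.3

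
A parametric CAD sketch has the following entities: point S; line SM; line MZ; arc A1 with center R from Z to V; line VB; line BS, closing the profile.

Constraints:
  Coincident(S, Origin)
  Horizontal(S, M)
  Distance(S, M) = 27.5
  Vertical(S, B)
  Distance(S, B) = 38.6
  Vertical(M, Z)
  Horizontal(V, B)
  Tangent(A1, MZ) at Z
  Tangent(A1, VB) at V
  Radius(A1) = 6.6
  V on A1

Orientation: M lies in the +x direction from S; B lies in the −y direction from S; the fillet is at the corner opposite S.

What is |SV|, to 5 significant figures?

43.895

S is at the origin; S and M share the same y with |SM| = 27.5 and M on the +x side, so M = (27.500, 0.0000). S and B share the same x with |SB| = 38.6 and B on the −y side, so B = (0.0000, -38.600). The virtual corner opposite S is at (27.500, -38.600). The tangent condition forces RZ to be normal to MZ and the tangent condition forces RV to be normal to VB, with radius 6.6, so the center R sits 6.6 in from both sides at R = (20.900, -32.000). That places the tangent points at Z = (27.500, -32.000) on MZ and V = (20.900, -38.600) on VB. Then |SV| = |V − S| = 43.895.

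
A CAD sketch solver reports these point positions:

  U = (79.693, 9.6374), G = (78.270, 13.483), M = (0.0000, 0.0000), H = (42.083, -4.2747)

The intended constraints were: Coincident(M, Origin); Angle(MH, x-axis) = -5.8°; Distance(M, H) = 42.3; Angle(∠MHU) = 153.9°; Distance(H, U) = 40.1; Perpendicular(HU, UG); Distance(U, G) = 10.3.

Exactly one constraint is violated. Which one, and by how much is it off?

Distance(U, G) = 10.3 — off by 6.20.

M = (0.00, 0.00) ✓; MH at -5.800° ✓; |MH| = 42.30 ✓; ∠MHU = 153.9° ✓; |HU| = 40.10 ✓; ∠(HU, UG) = 90.01° ✓; |UG| = 4.100 ✗.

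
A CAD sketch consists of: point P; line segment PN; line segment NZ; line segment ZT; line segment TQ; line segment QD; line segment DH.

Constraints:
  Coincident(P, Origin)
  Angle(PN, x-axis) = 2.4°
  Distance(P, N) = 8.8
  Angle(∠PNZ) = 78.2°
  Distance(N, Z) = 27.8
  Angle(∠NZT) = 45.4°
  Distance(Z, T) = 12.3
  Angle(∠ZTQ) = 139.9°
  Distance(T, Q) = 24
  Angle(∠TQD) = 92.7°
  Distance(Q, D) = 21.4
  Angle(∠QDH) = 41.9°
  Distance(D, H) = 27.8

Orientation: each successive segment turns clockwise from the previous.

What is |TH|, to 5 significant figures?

5.7117

P is at the origin; PN runs at 2.4° with length 8.8, so N = (8.7923, 0.36851). ∠PNZ = 78.2° gives NZ at -99.400° from the x-axis; with |NZ| = 27.8, Z = (4.2518, -27.058). ∠NZT = 45.4° gives ZT at 126.00° from the x-axis; with |ZT| = 12.3, T = (-2.9779, -17.107). ∠ZTQ = 139.9° gives TQ at 85.900° from the x-axis; with |TQ| = 24.0, Q = (-1.2620, 6.8313). ∠TQD = 92.7° gives QD at -1.4000° from the x-axis; with |QD| = 21.4, D = (20.132, 6.3084). ∠QDH = 41.9° gives DH at -139.50° from the x-axis; with |DH| = 27.8, H = (-1.0077, -11.746). Then |TH| = |H − T| = 5.7117.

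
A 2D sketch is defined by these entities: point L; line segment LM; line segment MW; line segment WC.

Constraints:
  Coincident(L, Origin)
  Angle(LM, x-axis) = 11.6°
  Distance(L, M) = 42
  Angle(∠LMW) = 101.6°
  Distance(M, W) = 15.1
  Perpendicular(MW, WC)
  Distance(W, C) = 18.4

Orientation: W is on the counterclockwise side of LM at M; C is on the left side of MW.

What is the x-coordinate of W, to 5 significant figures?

41.142

L is at the origin; LM runs at 11.6° with length 42.0, so M = 42.0·(cos 11.6°, sin 11.6°) = (41.142, 8.4453). ∠LMW = 101.6°, so MW runs at 11.6° + (180° − 101.6°) = 90.000° from the x-axis; with |MW| = 15.1, W = M + 15.1·(cos 90.000°, sin 90.000°) = (41.142, 23.545). So W.x = 41.142.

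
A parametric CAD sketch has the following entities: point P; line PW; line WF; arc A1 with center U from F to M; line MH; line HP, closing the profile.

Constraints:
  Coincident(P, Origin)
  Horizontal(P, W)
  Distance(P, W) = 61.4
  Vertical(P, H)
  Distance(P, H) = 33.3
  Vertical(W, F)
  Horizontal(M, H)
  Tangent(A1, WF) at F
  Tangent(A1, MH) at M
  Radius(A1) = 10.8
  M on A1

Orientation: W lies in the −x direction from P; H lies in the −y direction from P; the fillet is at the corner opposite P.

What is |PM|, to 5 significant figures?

60.574

P is at the origin; PW is horizontal with |PW| = 61.4 and W on the −x side, so W = (-61.400, 0.0000). P and H share the same x with |PH| = 33.3 and H on the −y side, so H = (0.0000, -33.300). The virtual corner opposite P is at (-61.400, -33.300). Since A1 is tangent to WF there, UF ⟂ WF and the tangent condition forces UM to be normal to MH, with radius 10.8, so the center U sits 10.8 in from both sides at U = (-50.600, -22.500). That places the tangent points at F = (-61.400, -22.500) on WF and M = (-50.600, -33.300) on MH. Then |PM| = |M − P| = 60.574.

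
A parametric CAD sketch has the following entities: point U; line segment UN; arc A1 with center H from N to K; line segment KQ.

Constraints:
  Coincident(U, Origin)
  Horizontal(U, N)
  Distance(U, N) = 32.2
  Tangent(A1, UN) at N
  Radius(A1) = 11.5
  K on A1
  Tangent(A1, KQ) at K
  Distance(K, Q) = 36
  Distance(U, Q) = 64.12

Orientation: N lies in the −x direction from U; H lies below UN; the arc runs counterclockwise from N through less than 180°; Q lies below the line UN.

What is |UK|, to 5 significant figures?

45.262

Checks: |HK| = 11.50 ✓; ∠(HK, KQ) = 90.00° ✓; |KQ| = 36.00 ✓; |UQ| = 64.12 ✓.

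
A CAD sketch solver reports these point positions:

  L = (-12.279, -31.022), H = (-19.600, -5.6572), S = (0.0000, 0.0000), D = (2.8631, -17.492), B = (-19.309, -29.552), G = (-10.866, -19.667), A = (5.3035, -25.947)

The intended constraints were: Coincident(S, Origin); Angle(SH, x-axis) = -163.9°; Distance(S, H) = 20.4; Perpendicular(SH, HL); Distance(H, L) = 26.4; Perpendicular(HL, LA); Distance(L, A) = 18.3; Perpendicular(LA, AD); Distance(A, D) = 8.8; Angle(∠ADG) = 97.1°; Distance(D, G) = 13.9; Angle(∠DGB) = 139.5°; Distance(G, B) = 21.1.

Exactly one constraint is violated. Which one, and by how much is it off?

Distance(G, B) = 21.1 — off by 8.10.

S = (0.00, 0.00) ✓; SH at -163.9° ✓; |SH| = 20.40 ✓; ∠(SH, HL) = 90.00° ✓; |HL| = 26.40 ✓; ∠(HL, LA) = 90.00° ✓; |LA| = 18.30 ✓; ∠(LA, AD) = 90.00° ✓; |AD| = 8.800 ✓; ∠ADG = 97.10° ✓; |DG| = 13.90 ✓; ∠DGB = 139.5° ✓; |GB| = 13.00 ✗.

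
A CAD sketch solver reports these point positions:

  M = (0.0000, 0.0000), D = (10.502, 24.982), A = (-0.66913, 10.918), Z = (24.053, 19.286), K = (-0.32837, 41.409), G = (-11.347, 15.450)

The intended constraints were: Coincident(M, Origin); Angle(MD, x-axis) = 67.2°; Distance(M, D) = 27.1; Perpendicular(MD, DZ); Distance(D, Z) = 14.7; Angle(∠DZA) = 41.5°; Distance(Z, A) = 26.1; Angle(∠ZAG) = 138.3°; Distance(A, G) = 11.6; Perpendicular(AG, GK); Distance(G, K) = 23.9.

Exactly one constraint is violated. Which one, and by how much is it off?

Distance(G, K) = 23.9 — off by 4.30.

M = (0.00, 0.00) ✓; MD at 67.20° ✓; |MD| = 27.10 ✓; ∠(MD, DZ) = 90.00° ✓; |DZ| = 14.70 ✓; ∠DZA = 41.50° ✓; |ZA| = 26.10 ✓; ∠ZAG = 138.3° ✓; |AG| = 11.60 ✓; ∠(AG, GK) = 90.00° ✓; |GK| = 28.20 ✗.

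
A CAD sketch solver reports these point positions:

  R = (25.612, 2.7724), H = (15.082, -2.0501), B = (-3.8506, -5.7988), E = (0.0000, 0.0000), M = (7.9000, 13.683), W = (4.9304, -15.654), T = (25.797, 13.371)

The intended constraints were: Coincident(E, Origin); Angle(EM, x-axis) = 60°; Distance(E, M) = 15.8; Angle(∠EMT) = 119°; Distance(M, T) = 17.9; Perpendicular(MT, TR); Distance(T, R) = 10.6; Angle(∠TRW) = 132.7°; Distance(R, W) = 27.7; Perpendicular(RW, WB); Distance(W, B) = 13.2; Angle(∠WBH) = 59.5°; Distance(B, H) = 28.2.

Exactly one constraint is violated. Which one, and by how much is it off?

Distance(B, H) = 28.2 — off by 8.90.

E = (0.00, 0.00) ✓; EM at 60.00° ✓; |EM| = 15.80 ✓; ∠EMT = 119.0° ✓; |MT| = 17.90 ✓; ∠(MT, TR) = 90.00° ✓; |TR| = 10.60 ✓; ∠TRW = 132.7° ✓; |RW| = 27.70 ✓; ∠(RW, WB) = 90.00° ✓; |WB| = 13.20 ✓; ∠WBH = 59.50° ✓; |BH| = 19.30 ✗.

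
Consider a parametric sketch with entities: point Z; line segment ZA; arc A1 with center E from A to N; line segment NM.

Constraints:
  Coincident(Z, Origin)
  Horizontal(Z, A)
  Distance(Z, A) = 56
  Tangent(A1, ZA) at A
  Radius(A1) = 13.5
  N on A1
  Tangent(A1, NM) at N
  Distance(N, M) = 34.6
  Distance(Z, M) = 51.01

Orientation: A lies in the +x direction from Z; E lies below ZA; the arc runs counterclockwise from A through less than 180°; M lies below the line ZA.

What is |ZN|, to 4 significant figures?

44.28

Checks: |EN| = 13.50 ✓; ∠(EN, NM) = 90.00° ✓; |NM| = 34.60 ✓; |ZM| = 51.01 ✓.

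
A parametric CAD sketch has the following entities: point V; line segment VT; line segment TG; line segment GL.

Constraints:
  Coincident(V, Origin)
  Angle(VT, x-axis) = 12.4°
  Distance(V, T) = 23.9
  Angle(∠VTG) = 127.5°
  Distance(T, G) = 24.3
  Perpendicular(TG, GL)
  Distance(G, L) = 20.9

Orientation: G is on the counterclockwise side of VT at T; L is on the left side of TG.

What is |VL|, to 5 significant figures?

38.898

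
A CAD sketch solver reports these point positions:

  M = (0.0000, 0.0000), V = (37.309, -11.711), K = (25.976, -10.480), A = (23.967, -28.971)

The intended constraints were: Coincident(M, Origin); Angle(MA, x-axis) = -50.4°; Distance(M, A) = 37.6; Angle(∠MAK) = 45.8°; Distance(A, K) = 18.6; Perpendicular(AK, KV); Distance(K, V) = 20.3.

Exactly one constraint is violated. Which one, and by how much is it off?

Distance(K, V) = 20.3 — off by 8.90.

M = (0.00, 0.00) ✓; MA at -50.40° ✓; |MA| = 37.60 ✓; ∠MAK = 45.80° ✓; |AK| = 18.60 ✓; ∠(AK, KV) = 90.00° ✓; |KV| = 11.40 ✗.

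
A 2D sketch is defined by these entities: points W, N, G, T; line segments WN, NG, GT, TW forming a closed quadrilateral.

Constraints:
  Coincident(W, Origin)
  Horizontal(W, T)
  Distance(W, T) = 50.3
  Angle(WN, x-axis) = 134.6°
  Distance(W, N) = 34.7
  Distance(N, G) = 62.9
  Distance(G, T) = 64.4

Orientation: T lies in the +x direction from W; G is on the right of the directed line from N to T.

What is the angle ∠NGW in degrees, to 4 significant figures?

25.39°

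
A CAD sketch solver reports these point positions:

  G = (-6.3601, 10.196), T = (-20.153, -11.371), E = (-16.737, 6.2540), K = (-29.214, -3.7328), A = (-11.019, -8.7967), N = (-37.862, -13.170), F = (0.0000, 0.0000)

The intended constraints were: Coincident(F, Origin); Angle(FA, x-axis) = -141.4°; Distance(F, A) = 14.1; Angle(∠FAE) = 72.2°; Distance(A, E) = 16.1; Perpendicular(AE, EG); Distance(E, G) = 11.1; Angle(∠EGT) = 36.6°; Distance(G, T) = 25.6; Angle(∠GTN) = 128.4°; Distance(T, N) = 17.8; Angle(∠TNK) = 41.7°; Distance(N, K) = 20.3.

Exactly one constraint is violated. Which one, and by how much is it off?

Distance(N, K) = 20.3 — off by 7.50.

F = (0.00, 0.00) ✓; FA at -141.4° ✓; |FA| = 14.10 ✓; ∠FAE = 72.20° ✓; |AE| = 16.10 ✓; ∠(AE, EG) = 90.00° ✓; |EG| = 11.10 ✓; ∠EGT = 36.60° ✓; |GT| = 25.60 ✓; ∠GTN = 128.4° ✓; |TN| = 17.80 ✓; ∠TNK = 41.70° ✓; |NK| = 12.80 ✗.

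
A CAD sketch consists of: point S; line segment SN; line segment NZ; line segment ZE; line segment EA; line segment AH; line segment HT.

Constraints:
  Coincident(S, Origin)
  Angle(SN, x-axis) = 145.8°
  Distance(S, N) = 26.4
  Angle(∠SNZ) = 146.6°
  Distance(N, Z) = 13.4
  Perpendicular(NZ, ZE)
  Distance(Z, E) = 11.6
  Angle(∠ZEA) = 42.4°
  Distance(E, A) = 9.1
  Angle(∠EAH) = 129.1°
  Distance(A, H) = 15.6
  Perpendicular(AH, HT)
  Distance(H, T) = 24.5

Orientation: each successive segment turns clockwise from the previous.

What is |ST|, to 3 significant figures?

59.8

S is at the origin; SN runs at 145.8° with length 26.4, so N = (-21.8, 14.8). ∠SNZ = 146.6° gives NZ at 112° from the x-axis; with |NZ| = 13.4, Z = (-26.9, 27.2). NZ is perpendicular to ZE, so ZE runs at 22.4°; with |ZE| = 11.6, E = (-16.2, 31.6). ∠ZEA = 42.4° gives EA at -115° from the x-axis; with |EA| = 9.1, A = (-20.1, 23.4). ∠EAH = 129.1° gives AH at -166° from the x-axis; with |AH| = 15.6, H = (-35.2, 19.7). AH ⟂ HT, so HT runs at 104°; with |HT| = 24.5, T = (-41.1, 43.4). Then |ST| = |T − S| = 59.8.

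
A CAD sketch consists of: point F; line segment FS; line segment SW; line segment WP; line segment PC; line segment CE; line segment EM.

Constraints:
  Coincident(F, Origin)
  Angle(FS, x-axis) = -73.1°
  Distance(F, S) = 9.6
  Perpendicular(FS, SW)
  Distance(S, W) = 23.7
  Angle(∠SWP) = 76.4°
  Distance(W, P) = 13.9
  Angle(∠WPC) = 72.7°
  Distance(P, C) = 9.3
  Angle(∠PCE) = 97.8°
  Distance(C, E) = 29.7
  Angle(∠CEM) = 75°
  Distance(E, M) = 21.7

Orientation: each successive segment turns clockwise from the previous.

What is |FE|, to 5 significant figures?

37.086

F is at the origin; FS runs at -73.1° with length 9.6, so S = (2.7907, -9.1854). FS ⟂ SW, so SW runs at -163.10°; with |SW| = 23.7, W = (-19.886, -16.075). ∠SWP = 76.4° gives WP at 93.300° from the x-axis; with |WP| = 13.9, P = (-20.686, -2.1981). ∠WPC = 72.7° gives PC at -14.000° from the x-axis; with |PC| = 9.3, C = (-11.662, -4.4480). ∠PCE = 97.8° gives CE at -96.200° from the x-axis; with |CE| = 29.7, E = (-14.870, -33.974). Then |FE| = |E − F| = 37.086.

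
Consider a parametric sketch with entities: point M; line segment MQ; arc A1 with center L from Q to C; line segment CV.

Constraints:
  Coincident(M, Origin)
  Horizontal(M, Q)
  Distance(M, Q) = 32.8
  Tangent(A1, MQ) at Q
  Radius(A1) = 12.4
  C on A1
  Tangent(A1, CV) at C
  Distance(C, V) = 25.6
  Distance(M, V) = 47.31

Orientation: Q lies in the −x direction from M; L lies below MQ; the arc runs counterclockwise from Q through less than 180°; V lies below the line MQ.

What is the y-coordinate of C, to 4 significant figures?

-20.50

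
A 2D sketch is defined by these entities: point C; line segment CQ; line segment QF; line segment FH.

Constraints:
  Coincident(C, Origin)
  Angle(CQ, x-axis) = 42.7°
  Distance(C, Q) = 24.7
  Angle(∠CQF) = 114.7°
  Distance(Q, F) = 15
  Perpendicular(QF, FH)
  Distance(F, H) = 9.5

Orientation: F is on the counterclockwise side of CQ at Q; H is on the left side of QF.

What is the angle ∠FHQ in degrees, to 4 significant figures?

57.65°

∠CQF = 114.7°, so QF runs at 42.7° + (180° − 114.7°) = 108.0° from the x-axis; with |QF| = 15.0, F = Q + 15.0·(cos 108.0°, sin 108.0°) = (13.52, 31.02). QF ⟂ FH; with |FH| = 9.5 on the left of QF, H = F + 9.5·(-0.9511, -0.3090) = (4.482, 28.08). Then cos ∠FHQ = HF·HQ / (|HF||HQ|), giving 57.65°.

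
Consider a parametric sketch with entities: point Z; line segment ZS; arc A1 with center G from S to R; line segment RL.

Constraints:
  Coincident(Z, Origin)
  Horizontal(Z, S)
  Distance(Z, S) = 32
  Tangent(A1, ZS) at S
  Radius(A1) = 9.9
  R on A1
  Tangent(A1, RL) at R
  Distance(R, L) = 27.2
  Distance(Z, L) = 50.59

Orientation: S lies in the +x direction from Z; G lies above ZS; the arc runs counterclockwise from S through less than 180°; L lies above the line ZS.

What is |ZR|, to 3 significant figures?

43.4

Z is at the origin; Z and S share the same y with |ZS| = 32.0 and S on the +x side, so S = (32.0, 0.00). Tangency of A1 to ZS means the radius GS is perpendicular to ZS, so G = S + (0, 9.9) = (32.0, 9.90). Since GR ⟂ RL (tangency), |GL| = √(9.9² + 27.2²) = 28.9 regardless of where R sits on A1. So L lies on both circle(Z, 50.59) and circle(G, 28.9); the above-ZS intersection is L = (32.4, 38.8). R is the foot of the tangent from L: R = (41.4, 13.2).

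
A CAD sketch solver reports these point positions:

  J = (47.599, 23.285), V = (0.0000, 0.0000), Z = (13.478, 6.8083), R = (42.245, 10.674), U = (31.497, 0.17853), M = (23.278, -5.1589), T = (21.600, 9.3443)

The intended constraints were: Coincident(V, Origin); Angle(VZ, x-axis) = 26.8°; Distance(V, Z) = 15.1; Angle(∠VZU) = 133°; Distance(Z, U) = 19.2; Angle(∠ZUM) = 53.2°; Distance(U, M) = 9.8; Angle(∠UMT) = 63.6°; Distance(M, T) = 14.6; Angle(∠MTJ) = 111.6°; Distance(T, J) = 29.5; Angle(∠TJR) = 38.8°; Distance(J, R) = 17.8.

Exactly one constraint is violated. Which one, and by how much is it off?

Distance(J, R) = 17.8 — off by 4.10.

V = (0.00, 0.00) ✓; VZ at 26.80° ✓; |VZ| = 15.10 ✓; ∠VZU = 133.0° ✓; |ZU| = 19.20 ✓; ∠ZUM = 53.20° ✓; |UM| = 9.800 ✓; ∠UMT = 63.60° ✓; |MT| = 14.60 ✓; ∠MTJ = 111.6° ✓; |TJ| = 29.50 ✓; ∠TJR = 38.80° ✓; |JR| = 13.70 ✗.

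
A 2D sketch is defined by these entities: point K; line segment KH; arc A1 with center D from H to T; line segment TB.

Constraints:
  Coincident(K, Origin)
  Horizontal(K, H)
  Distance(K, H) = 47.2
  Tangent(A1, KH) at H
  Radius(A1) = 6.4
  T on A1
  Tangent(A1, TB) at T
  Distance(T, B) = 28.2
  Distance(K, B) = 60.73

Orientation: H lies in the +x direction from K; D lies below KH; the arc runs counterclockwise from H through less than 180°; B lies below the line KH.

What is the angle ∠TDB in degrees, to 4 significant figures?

77.21°

Checks: ∠(DH, HK) = 90.00° ✓; |DT| = 6.400 ✓; ∠(DT, TB) = 90.00° ✓; |TB| = 28.20 ✓; |KB| = 60.73 ✓.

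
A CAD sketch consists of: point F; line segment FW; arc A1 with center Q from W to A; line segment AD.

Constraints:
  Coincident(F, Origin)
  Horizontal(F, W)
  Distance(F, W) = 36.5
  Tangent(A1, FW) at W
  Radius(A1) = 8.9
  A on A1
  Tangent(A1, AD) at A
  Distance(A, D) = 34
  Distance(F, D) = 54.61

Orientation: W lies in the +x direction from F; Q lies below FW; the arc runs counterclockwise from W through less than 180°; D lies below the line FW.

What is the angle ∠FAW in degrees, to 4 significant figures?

110.7°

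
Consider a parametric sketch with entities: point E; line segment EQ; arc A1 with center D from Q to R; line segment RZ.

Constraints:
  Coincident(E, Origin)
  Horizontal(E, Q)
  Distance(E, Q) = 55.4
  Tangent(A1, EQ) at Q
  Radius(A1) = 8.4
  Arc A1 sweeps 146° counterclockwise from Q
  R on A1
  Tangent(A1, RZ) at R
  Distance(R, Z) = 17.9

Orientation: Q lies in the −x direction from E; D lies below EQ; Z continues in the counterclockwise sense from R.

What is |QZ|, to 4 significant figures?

27.33

E is at the origin; EQ is horizontal with |EQ| = 55.4 and Q on the −x side, so Q = (-55.40, 0.000). Tangency of A1 to EQ means the radius DQ is perpendicular to EQ, so D = Q + (0, -8.4) = (-55.40, -8.400). On A1, Q sits at bearing 90° from D; a 146° counterclockwise sweep puts R at bearing 236°, so R = D + 8.4·(cos 236°, sin 236°) = (-60.10, -15.36). The tangent condition forces DR to be normal to RZ, so RZ runs along (−sin 236°, cos 236°); with |RZ| = 17.9, Z = (-45.26, -25.37). Then |QZ| = |Z − Q| = 27.33.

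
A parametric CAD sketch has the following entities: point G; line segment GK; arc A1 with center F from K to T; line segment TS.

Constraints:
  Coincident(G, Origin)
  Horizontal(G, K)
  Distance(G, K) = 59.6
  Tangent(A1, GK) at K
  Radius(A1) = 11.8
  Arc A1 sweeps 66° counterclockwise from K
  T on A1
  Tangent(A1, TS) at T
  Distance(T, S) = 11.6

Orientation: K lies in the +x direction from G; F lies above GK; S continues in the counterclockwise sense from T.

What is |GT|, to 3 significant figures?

70.7

G is at the origin; G and K share the same y with |GK| = 59.6 and K on the +x side, so K = (59.6, 0.00). The tangent condition forces FK to be normal to GK, so F = K + (0, 11.8) = (59.6, 11.8). On A1, K sits at bearing -90° from F; a 66° counterclockwise sweep puts T at bearing -24°, so T = F + 11.8·(cos -24°, sin -24°) = (70.4, 7.00). Then |GT| = |T − G| = 70.7.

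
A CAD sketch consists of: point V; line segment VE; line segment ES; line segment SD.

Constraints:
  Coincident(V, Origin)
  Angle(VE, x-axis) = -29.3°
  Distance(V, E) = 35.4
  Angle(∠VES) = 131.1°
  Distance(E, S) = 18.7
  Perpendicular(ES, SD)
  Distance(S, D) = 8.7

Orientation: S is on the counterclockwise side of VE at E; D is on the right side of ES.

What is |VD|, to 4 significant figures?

54.89

V is at the origin; VE runs at -29.3° with length 35.4, so E = 35.4·(cos -29.3°, sin -29.3°) = (30.87, -17.32). ∠VES = 131.1°, so ES runs at -29.3° + (180° − 131.1°) = 19.60° from the x-axis; with |ES| = 18.7, S = E + 18.7·(cos 19.60°, sin 19.60°) = (48.49, -11.05). ES ⟂ SD; with |SD| = 8.7 on the right of ES, D = S + 8.7·(0.3355, -0.9421) = (51.41, -19.25). Then |VD| = |D − V| = 54.89.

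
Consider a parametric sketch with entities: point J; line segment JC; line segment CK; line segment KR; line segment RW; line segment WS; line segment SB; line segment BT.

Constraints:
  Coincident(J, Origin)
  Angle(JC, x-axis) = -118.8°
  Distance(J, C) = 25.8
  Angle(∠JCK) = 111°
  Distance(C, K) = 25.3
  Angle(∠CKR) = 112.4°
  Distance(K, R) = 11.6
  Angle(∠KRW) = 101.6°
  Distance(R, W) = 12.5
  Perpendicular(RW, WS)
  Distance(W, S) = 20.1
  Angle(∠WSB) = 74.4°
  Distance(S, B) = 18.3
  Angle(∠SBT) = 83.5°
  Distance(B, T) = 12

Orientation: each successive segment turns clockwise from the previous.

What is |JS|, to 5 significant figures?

28.847

J is at the origin; JC runs at -118.8° with length 25.8, so C = (-12.429, -22.609). ∠JCK = 111.0° gives CK at 172.20° from the x-axis; with |CK| = 25.3, K = (-37.495, -19.175). ∠CKR = 112.4° gives KR at 104.60° from the x-axis; with |KR| = 11.6, R = (-40.419, -7.9497). ∠KRW = 101.6° gives RW at 26.200° from the x-axis; with |RW| = 12.5, W = (-29.203, -2.4309). RW ⟂ WS, so WS runs at -63.800°; with |WS| = 20.1, S = (-20.329, -20.466). Then |JS| = |S − J| = 28.847.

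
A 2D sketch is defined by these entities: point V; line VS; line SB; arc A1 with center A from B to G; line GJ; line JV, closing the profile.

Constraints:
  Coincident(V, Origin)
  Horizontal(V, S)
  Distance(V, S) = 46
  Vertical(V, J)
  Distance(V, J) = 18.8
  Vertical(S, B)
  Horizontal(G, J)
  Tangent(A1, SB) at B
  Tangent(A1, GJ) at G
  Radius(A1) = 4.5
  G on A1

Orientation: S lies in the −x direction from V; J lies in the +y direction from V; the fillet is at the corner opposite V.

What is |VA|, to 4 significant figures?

43.89

V is at the origin; V and S share the same y with |VS| = 46.0 and S on the −x side, so S = (-46.00, 0.000). V and J share the same x with |VJ| = 18.8 and J on the +y side, so J = (0.000, 18.80). The virtual corner opposite V is at (-46.00, 18.80). The tangent condition forces AB to be normal to SB and the tangent condition forces AG to be normal to GJ, with radius 4.5, so the center A sits 4.5 in from both sides at A = (-41.50, 14.30). Then |VA| = |A − V| = 43.89.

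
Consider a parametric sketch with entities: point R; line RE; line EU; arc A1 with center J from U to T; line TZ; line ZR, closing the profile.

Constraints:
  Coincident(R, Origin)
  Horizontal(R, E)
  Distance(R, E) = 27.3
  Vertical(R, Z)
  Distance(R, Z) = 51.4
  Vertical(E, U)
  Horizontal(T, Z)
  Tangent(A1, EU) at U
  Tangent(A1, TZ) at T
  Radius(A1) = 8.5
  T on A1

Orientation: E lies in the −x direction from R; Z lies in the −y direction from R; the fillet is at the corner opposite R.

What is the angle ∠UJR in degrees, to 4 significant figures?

113.7°

R is at the origin; R and E share the same y with |RE| = 27.3 and E on the −x side, so E = (-27.30, 0.000). RZ is vertical with |RZ| = 51.4 and Z on the −y side, so Z = (0.000, -51.40). The virtual corner opposite R is at (-27.30, -51.40). Tangency of A1 to EU means the radius JU is perpendicular to EU and since A1 is tangent to TZ there, JT ⟂ TZ, with radius 8.5, so the center J sits 8.5 in from both sides at J = (-18.80, -42.90). That places the tangent points at U = (-27.30, -42.90) on EU and T = (-18.80, -51.40) on TZ. Then cos ∠UJR = JU·JR / (|JU||JR|), giving 113.7°.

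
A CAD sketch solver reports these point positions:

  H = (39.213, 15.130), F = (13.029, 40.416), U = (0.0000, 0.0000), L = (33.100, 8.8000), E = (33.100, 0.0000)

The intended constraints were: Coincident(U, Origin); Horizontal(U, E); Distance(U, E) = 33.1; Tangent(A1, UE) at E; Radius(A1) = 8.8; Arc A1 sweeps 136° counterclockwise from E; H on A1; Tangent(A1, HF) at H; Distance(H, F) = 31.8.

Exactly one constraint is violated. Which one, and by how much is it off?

Distance(H, F) = 31.8 — off by 4.60.

U = (0.00, 0.00) ✓; U.y = 0.00, E.y = 0.00 ✓; |UE| = 33.10 ✓; ∠(LE, EU) = 90.00° ✓; |LE| = 8.800 ✓; bearing(L→H) − bearing(L→E) = 136.0° ✓; |LH| = 8.800 ✓; ∠(LH, HF) = 90.00° ✓; |HF| = 36.40 ✗.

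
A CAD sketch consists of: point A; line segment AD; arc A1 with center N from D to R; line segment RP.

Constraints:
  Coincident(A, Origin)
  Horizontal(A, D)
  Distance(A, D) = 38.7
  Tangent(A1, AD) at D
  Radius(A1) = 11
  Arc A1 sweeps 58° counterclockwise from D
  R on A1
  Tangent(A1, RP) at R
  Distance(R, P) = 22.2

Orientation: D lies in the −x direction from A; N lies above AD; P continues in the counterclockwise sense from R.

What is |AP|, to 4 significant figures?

29.76

A is at the origin; AD is horizontal with |AD| = 38.7 and D on the −x side, so D = (-38.70, 0.000). The tangent condition forces ND to be normal to AD, so N = D + (0, 11) = (-38.70, 11.00). On A1, D sits at bearing -90° from N; a 58° counterclockwise sweep puts R at bearing -32°, so R = N + 11.0·(cos -32°, sin -32°) = (-29.37, 5.171). Tangency of A1 to RP means the radius NR is perpendicular to RP, so RP runs along (−sin -32°, cos -32°); with |RP| = 22.2, P = (-17.61, 24.00). Then |AP| = |P − A| = 29.76.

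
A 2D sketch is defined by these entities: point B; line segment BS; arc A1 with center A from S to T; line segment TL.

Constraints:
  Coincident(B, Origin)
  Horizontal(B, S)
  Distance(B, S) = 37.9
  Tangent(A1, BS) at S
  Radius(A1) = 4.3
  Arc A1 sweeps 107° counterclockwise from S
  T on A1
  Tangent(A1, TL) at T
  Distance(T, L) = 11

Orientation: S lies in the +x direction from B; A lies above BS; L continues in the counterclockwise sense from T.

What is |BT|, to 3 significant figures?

42.4

B is at the origin; B and S share the same y with |BS| = 37.9 and S on the +x side, so S = (37.9, 0.00). Since A1 is tangent to BS there, AS ⟂ BS, so A = S + (0, 4.3) = (37.9, 4.30). On A1, S sits at bearing -90° from A; a 107° counterclockwise sweep puts T at bearing 17°, so T = A + 4.3·(cos 17°, sin 17°) = (42.0, 5.56). Then |BT| = |T − B| = 42.4.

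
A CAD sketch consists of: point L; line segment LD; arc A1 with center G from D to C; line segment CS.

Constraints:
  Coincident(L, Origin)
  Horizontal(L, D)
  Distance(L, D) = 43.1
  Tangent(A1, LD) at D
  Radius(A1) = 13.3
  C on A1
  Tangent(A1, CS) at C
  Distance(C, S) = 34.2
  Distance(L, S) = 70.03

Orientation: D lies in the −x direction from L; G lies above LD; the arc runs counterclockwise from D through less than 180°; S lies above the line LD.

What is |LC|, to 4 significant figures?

37.67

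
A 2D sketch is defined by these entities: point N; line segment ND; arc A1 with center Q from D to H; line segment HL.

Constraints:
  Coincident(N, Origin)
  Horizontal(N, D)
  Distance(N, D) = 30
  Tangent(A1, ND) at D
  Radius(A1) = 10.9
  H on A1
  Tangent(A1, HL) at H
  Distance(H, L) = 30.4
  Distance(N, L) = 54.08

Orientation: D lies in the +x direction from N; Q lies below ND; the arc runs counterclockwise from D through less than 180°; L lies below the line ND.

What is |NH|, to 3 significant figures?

25.3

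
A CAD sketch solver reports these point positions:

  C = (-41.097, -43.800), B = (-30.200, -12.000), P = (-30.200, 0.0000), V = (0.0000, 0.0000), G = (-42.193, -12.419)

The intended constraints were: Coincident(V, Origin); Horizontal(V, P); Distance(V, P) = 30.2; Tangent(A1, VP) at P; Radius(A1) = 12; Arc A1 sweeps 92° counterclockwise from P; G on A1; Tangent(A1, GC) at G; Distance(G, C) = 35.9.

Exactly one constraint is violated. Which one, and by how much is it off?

Distance(G, C) = 35.9 — off by 4.50.

V = (0.00, 0.00) ✓; V.y = 0.00, P.y = 0.00 ✓; |VP| = 30.20 ✓; ∠(BP, PV) = 90.00° ✓; |BP| = 12.00 ✓; bearing(B→G) − bearing(B→P) = 92.00° ✓; |BG| = 12.00 ✓; ∠(BG, GC) = 90.00° ✓; |GC| = 31.40 ✗.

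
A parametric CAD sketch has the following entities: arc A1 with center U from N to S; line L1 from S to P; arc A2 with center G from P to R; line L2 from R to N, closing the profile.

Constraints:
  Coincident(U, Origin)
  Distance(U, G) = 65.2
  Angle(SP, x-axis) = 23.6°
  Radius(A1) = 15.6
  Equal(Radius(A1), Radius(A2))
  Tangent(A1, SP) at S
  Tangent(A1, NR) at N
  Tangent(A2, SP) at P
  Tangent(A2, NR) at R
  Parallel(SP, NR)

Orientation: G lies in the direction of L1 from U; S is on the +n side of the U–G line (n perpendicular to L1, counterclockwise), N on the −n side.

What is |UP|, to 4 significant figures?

67.04

The slot axis is L1's direction at 23.6°, so u = (cos 23.6°, sin 23.6°) = (0.9164, 0.4003) and n = (−sin 23.6°, cos 23.6°) = (-0.4003, 0.9164). U is at the origin and G lies 65.2 along u from U, so G = 65.2·u = (59.75, 26.10). Tangency of A1 to both parallel lines with radius 15.6 puts S and N at U ± 15.6·n: S = (-6.245, 14.30), N = (6.245, -14.30). Equal radii place P and R the same way about G: P = G + 15.6·n = (53.50, 40.40), R = G − 15.6·n = (65.99, 11.81). Then |UP| = |P − U| = 67.04.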